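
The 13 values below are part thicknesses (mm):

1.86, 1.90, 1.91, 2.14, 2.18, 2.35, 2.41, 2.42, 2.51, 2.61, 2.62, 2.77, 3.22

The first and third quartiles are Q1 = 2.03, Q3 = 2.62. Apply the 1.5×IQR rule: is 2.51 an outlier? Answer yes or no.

IQR = Q3 − Q1 = 2.62 − 2.03 = 0.59.
Lower fence = Q1 − 1.5·IQR = 2.03 − 0.885 = 1.145.
Upper fence = Q3 + 1.5·IQR = 2.62 + 0.885 = 3.505.
2.51 lies within [1.145, 3.505].

no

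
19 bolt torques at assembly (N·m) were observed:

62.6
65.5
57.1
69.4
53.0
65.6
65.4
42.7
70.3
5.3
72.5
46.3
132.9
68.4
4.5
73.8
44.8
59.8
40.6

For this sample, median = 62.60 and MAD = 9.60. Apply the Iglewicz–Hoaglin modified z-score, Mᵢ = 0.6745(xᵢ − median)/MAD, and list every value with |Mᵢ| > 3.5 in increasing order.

4.5, 5.3, 132.9

|Mᵢ| > 3.5 ⇔ |xᵢ − 62.60| > 3.5·9.60/0.6745 = 49.81.
So outliers lie outside [12.79, 112.41].
4.5: M = -4.08 → outlier.
5.3: M = -4.03 → outlier.
132.9: M = 4.94 → outlier.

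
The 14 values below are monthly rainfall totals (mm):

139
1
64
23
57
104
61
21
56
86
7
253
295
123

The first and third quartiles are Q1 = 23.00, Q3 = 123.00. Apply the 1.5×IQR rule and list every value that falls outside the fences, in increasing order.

IQR = Q3 − Q1 = 123.00 − 23.00 = 100.00.
Lower fence = Q1 − 1.5·IQR = 23.00 − 150.00 = -127.00.
Upper fence = Q3 + 1.5·IQR = 123.00 + 150.00 = 273.00.
295 > 273.00 → outlier.
All remaining values lie within [-127.00, 273.00].

295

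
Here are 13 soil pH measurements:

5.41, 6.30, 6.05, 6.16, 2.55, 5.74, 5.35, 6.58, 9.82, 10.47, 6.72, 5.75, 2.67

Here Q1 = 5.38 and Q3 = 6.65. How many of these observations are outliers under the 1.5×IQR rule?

4

IQR = 1.27; fences at 5.38 − 1.905 = 3.475 and 6.65 + 1.905 = 8.555.
Outside the cutoffs: 2.55, 2.67, 9.82, 10.47.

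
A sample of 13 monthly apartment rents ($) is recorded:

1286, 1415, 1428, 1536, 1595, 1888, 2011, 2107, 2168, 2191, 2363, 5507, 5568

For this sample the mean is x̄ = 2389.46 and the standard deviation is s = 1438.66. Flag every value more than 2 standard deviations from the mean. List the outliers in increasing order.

Cutoffs at x̄ ± 2s: 2389.46 ± 2·1438.66 = [-487.86, 5266.78].
5507: z = 2.17, |z| > 2 → outlier.
5568: z = 2.21, |z| > 2 → outlier.
Every other value lies within [-487.86, 5266.78].

5507, 5568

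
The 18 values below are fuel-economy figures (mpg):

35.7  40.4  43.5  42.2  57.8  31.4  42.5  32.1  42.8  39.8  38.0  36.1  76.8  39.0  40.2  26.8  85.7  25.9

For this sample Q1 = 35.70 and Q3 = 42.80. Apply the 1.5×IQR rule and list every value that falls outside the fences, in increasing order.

57.8, 76.8, 85.7

IQR = Q3 − Q1 = 42.80 − 35.70 = 7.10.
Lower fence = Q1 − 1.5·IQR = 35.70 − 10.65 = 25.05.
Upper fence = Q3 + 1.5·IQR = 42.80 + 10.65 = 53.45.
57.8 > 53.45 → outlier.
76.8 > 53.45 → outlier.
85.7 > 53.45 → outlier.
All remaining values lie within [25.05, 53.45].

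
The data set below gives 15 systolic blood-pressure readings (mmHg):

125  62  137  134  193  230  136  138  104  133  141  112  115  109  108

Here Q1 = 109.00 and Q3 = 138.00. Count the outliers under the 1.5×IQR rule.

3

IQR = 29.00; fences at 109.00 − 43.50 = 65.50 and 138.00 + 43.50 = 181.50.
Outside the cutoffs: 62, 193, 230.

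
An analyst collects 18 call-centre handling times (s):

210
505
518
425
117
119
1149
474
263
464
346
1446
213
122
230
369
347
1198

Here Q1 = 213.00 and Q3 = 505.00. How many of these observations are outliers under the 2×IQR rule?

IQR = 292.00; fences at 213.00 − 584.00 = -371.00 and 505.00 + 584.00 = 1089.00.
Outside the cutoffs: 1149, 1198, 1446.

3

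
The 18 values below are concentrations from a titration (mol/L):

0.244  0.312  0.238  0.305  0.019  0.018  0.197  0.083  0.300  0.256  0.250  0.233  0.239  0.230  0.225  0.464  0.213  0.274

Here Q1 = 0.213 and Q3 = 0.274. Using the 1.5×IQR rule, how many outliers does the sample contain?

IQR = 0.061; fences at 0.213 − 0.0915 = 0.1215 and 0.274 + 0.0915 = 0.3655.
Outside the cutoffs: 0.018, 0.019, 0.083, 0.464.

4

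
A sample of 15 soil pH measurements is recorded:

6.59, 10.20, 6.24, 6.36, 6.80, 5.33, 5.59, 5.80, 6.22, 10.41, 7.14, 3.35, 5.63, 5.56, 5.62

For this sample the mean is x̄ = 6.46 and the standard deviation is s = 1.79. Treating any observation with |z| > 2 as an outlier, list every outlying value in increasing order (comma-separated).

10.20, 10.41

Cutoffs at x̄ ± 2s: 6.46 ± 2·1.79 = [2.88, 10.04].
10.20: z = 2.09, |z| > 2 → outlier.
10.41: z = 2.21, |z| > 2 → outlier.
Every other value lies within [2.88, 10.04].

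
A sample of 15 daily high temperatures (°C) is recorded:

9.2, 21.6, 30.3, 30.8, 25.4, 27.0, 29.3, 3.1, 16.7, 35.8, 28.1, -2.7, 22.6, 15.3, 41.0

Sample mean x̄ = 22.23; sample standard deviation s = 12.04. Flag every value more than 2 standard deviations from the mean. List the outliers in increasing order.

-2.7

Cutoffs at x̄ ± 2s: 22.23 ± 2·12.04 = [-1.85, 46.31].
-2.7: z = -2.07, |z| > 2 → outlier.
Every other value lies within [-1.85, 46.31].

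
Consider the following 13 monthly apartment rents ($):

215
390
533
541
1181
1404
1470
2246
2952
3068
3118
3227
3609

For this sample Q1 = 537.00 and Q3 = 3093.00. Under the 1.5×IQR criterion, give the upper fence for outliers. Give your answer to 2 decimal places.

6927.00

IQR = Q3 − Q1 = 3093.00 − 537.00 = 2556.00.
Lower fence = Q1 − 1.5·IQR = 537.00 − 3834.00 = -3297.00.
Upper fence = Q3 + 1.5·IQR = 3093.00 + 3834.00 = 6927.00.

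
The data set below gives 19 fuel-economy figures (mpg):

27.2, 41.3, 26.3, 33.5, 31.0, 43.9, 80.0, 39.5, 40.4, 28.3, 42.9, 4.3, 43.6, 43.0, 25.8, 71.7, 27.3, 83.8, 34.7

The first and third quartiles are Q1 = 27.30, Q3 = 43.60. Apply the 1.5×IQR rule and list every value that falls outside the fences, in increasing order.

IQR = Q3 − Q1 = 43.60 − 27.30 = 16.30.
Lower fence = Q1 − 1.5·IQR = 27.30 − 24.45 = 2.85.
Upper fence = Q3 + 1.5·IQR = 43.60 + 24.45 = 68.05.
71.7 > 68.05 → outlier.
80.0 > 68.05 → outlier.
83.8 > 68.05 → outlier.
All remaining values lie within [2.85, 68.05].

71.7, 80.0, 83.8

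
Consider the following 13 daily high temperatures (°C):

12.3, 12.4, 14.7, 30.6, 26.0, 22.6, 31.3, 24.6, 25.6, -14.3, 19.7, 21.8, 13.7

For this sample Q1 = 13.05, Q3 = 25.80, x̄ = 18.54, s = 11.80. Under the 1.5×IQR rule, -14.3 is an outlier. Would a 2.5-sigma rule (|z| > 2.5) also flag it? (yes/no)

yes

z = (-14.3 − 18.54) / 11.80 = -2.78.
|z| = 2.78 > 2.5.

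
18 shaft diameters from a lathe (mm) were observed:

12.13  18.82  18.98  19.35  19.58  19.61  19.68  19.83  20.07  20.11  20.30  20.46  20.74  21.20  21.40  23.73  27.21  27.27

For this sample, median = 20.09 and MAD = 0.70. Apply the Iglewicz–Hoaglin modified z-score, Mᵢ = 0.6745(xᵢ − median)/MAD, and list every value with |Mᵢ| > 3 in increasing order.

12.13, 23.73, 27.21, 27.27

|Mᵢ| > 3 ⇔ |xᵢ − 20.09| > 3·0.70/0.6745 = 3.11.
So outliers lie outside [16.98, 23.20].
12.13: M = -7.67 → outlier.
23.73: M = 3.51 → outlier.
27.21: M = 6.86 → outlier.
27.27: M = 6.92 → outlier.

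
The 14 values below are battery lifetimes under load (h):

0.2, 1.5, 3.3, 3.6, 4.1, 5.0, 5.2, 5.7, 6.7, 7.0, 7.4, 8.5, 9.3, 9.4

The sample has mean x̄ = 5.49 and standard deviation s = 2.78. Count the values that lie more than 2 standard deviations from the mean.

Cutoffs: x̄ ± 2s = [-0.07, 11.05].
Every value lies within the cutoffs.

0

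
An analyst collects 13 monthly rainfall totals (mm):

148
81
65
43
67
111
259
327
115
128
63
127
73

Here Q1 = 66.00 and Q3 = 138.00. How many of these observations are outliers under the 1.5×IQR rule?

2

IQR = 72.00; fences at 66.00 − 108.00 = -42.00 and 138.00 + 108.00 = 246.00.
Outside the cutoffs: 259, 327.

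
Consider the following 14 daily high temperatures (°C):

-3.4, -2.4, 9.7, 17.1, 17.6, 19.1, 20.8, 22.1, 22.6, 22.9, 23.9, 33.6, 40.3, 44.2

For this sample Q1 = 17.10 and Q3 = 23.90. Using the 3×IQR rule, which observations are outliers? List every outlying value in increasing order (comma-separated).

-3.4

IQR = Q3 − Q1 = 23.90 − 17.10 = 6.80.
Lower fence = Q1 − 3·IQR = 17.10 − 20.40 = -3.30.
Upper fence = Q3 + 3·IQR = 23.90 + 20.40 = 44.30.
-3.4 < -3.30 → outlier.
All remaining values lie within [-3.30, 44.30].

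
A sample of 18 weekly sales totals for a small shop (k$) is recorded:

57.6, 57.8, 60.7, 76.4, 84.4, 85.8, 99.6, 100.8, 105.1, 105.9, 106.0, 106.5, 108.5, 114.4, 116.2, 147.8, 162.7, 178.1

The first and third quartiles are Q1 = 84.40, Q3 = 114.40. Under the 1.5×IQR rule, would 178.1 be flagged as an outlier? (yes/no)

yes

IQR = Q3 − Q1 = 114.40 − 84.40 = 30.00.
Lower fence = Q1 − 1.5·IQR = 84.40 − 45.00 = 39.40.
Upper fence = Q3 + 1.5·IQR = 114.40 + 45.00 = 159.40.
178.1 lies above the upper fence.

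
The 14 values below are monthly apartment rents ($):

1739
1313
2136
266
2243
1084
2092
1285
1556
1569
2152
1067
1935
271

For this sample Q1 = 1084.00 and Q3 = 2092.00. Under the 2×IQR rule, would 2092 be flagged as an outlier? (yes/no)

IQR = Q3 − Q1 = 2092.00 − 1084.00 = 1008.00.
Lower fence = Q1 − 2·IQR = 1084.00 − 2016.00 = -932.00.
Upper fence = Q3 + 2·IQR = 2092.00 + 2016.00 = 4108.00.
2092 lies within [-932.00, 4108.00].

no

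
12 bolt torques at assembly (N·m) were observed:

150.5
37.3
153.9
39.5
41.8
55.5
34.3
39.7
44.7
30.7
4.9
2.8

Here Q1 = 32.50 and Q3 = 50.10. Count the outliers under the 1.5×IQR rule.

4

IQR = 17.60; fences at 32.50 − 26.40 = 6.10 and 50.10 + 26.40 = 76.50.
Outside the cutoffs: 2.8, 4.9, 150.5, 153.9.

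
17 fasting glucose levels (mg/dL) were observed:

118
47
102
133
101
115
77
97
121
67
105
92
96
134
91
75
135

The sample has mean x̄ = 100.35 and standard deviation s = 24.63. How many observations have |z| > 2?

1

Cutoffs: x̄ ± 2s = [51.09, 149.61].
Outside the cutoffs: 47.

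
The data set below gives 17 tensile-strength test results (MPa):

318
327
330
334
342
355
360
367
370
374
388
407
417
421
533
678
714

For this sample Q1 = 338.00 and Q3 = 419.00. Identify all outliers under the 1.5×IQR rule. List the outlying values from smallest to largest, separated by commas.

678, 714

IQR = Q3 − Q1 = 419.00 − 338.00 = 81.00.
Lower fence = Q1 − 1.5·IQR = 338.00 − 121.50 = 216.50.
Upper fence = Q3 + 1.5·IQR = 419.00 + 121.50 = 540.50.
678 > 540.50 → outlier.
714 > 540.50 → outlier.
All remaining values lie within [216.50, 540.50].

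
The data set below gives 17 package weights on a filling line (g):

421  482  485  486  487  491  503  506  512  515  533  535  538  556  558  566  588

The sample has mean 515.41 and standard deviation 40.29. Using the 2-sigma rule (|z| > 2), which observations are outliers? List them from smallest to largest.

421

Cutoffs at x̄ ± 2s: 515.41 ± 2·40.29 = [434.83, 595.99].
421: z = -2.34, |z| > 2 → outlier.
Every other value lies within [434.83, 595.99].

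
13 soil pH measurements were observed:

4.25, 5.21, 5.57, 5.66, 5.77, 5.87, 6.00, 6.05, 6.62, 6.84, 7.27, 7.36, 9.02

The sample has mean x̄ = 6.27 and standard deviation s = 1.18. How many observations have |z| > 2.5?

Cutoffs: x̄ ± 2.5s = [3.32, 9.22].
Every value lies within the cutoffs.

0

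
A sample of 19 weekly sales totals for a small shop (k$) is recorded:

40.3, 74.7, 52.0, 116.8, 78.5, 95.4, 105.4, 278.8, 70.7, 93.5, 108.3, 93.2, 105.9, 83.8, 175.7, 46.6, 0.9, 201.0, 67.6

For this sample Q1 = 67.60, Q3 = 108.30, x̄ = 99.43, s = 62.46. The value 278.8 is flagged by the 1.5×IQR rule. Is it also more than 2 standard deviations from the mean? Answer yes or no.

yes

z = (278.8 − 99.43) / 62.46 = 2.87.
|z| = 2.87 > 2.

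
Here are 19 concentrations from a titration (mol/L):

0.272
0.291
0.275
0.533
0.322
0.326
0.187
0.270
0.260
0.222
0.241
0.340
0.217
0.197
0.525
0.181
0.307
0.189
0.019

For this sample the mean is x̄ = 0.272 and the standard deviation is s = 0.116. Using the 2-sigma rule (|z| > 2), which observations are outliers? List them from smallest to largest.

Cutoffs at x̄ ± 2s: 0.272 ± 2·0.116 = [0.040, 0.504].
0.019: z = -2.18, |z| > 2 → outlier.
0.525: z = 2.18, |z| > 2 → outlier.
0.533: z = 2.25, |z| > 2 → outlier.
Every other value lies within [0.040, 0.504].

0.019, 0.525, 0.533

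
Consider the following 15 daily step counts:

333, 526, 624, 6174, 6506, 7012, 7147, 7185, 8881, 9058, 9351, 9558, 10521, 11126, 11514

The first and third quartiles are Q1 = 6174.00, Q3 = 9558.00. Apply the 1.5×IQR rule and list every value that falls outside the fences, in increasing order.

333, 526, 624

IQR = Q3 − Q1 = 9558.00 − 6174.00 = 3384.00.
Lower fence = Q1 − 1.5·IQR = 6174.00 − 5076.00 = 1098.00.
Upper fence = Q3 + 1.5·IQR = 9558.00 + 5076.00 = 14634.00.
333 < 1098.00 → outlier.
526 < 1098.00 → outlier.
624 < 1098.00 → outlier.
All remaining values lie within [1098.00, 14634.00].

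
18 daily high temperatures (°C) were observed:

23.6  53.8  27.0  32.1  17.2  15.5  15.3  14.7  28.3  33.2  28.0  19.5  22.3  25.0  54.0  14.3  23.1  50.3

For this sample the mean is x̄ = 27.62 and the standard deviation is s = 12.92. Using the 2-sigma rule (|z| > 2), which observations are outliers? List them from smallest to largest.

53.8, 54.0

Cutoffs at x̄ ± 2s: 27.62 ± 2·12.92 = [1.78, 53.46].
53.8: z = 2.03, |z| > 2 → outlier.
54.0: z = 2.04, |z| > 2 → outlier.
Every other value lies within [1.78, 53.46].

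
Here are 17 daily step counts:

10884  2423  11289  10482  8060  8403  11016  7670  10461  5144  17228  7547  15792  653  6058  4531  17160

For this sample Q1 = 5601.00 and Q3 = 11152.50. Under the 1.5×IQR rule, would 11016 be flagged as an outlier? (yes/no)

no

IQR = Q3 − Q1 = 11152.50 − 5601.00 = 5551.50.
Lower fence = Q1 − 1.5·IQR = 5601.00 − 8327.25 = -2726.25.
Upper fence = Q3 + 1.5·IQR = 11152.50 + 8327.25 = 19479.75.
11016 lies within [-2726.25, 19479.75].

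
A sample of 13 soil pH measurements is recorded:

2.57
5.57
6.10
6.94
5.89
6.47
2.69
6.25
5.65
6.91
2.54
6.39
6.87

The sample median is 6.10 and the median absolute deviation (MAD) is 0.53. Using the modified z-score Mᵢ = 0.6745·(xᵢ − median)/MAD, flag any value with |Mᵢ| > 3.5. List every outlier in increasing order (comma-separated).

|Mᵢ| > 3.5 ⇔ |xᵢ − 6.10| > 3.5·0.53/0.6745 = 2.75.
So outliers lie outside [3.35, 8.85].
2.54: M = -4.53 → outlier.
2.57: M = -4.49 → outlier.
2.69: M = -4.34 → outlier.

2.54, 2.57, 2.69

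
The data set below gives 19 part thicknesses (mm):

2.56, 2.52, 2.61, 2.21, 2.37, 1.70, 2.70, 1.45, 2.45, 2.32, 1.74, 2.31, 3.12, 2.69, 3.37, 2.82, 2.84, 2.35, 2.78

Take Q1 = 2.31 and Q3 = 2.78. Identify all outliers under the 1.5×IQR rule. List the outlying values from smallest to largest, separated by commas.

IQR = Q3 − Q1 = 2.78 − 2.31 = 0.47.
Lower fence = Q1 − 1.5·IQR = 2.31 − 0.705 = 1.605.
Upper fence = Q3 + 1.5·IQR = 2.78 + 0.705 = 3.485.
1.45 < 1.605 → outlier.
All remaining values lie within [1.605, 3.485].

1.45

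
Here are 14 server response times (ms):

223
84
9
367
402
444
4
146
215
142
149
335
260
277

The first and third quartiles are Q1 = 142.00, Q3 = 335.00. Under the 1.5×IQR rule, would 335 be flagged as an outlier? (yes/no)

no

IQR = Q3 − Q1 = 335.00 − 142.00 = 193.00.
Lower fence = Q1 − 1.5·IQR = 142.00 − 289.50 = -147.50.
Upper fence = Q3 + 1.5·IQR = 335.00 + 289.50 = 624.50.
335 lies within [-147.50, 624.50].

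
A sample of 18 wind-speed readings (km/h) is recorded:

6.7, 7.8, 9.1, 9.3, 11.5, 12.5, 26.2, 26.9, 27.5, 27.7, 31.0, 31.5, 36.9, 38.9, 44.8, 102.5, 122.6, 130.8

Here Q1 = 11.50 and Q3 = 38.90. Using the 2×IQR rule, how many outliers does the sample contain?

3

IQR = 27.40; fences at 11.50 − 54.80 = -43.30 and 38.90 + 54.80 = 93.70.
Outside the cutoffs: 102.5, 122.6, 130.8.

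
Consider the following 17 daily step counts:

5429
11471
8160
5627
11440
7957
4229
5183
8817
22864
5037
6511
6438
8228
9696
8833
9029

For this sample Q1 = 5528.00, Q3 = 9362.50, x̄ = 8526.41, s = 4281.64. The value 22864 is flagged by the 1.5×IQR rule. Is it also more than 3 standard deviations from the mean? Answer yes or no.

yes

z = (22864 − 8526.41) / 4281.64 = 3.35.
|z| = 3.35 > 3.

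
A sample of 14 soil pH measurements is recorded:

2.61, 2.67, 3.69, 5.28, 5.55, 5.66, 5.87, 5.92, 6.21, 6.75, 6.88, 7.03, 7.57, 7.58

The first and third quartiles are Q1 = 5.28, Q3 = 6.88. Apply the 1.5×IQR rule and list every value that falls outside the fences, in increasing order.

2.61, 2.67

IQR = Q3 − Q1 = 6.88 − 5.28 = 1.60.
Lower fence = Q1 − 1.5·IQR = 5.28 − 2.40 = 2.88.
Upper fence = Q3 + 1.5·IQR = 6.88 + 2.40 = 9.28.
2.61 < 2.88 → outlier.
2.67 < 2.88 → outlier.
All remaining values lie within [2.88, 9.28].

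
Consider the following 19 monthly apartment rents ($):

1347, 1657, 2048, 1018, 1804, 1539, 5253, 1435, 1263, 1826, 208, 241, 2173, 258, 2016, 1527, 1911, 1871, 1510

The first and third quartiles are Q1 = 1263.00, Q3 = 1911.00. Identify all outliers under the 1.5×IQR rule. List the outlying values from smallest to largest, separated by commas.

IQR = Q3 − Q1 = 1911.00 − 1263.00 = 648.00.
Lower fence = Q1 − 1.5·IQR = 1263.00 − 972.00 = 291.00.
Upper fence = Q3 + 1.5·IQR = 1911.00 + 972.00 = 2883.00.
208 < 291.00 → outlier.
241 < 291.00 → outlier.
258 < 291.00 → outlier.
5253 > 2883.00 → outlier.
All remaining values lie within [291.00, 2883.00].

208, 241, 258, 5253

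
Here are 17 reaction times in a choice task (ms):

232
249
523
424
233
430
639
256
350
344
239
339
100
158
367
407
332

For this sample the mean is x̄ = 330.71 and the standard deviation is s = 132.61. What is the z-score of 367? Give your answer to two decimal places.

z = (367 − 330.71) / 132.61 = 0.27.

0.27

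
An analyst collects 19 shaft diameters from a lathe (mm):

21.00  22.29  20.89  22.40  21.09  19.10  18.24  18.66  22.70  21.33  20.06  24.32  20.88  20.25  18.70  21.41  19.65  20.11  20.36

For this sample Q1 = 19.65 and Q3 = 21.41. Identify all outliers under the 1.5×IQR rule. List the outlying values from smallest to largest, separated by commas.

24.32

IQR = Q3 − Q1 = 21.41 − 19.65 = 1.76.
Lower fence = Q1 − 1.5·IQR = 19.65 − 2.64 = 17.01.
Upper fence = Q3 + 1.5·IQR = 21.41 + 2.64 = 24.05.
24.32 > 24.05 → outlier.
All remaining values lie within [17.01, 24.05].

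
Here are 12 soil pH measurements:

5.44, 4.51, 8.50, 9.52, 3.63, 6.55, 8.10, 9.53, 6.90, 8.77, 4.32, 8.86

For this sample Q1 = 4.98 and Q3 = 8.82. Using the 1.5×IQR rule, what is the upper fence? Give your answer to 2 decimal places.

14.58

IQR = Q3 − Q1 = 8.82 − 4.98 = 3.84.
Lower fence = Q1 − 1.5·IQR = 4.98 − 5.76 = -0.78.
Upper fence = Q3 + 1.5·IQR = 8.82 + 5.76 = 14.58.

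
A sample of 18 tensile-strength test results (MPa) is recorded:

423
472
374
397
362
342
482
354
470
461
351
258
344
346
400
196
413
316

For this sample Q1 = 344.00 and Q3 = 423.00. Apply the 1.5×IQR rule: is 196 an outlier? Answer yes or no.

yes

IQR = Q3 − Q1 = 423.00 − 344.00 = 79.00.
Lower fence = Q1 − 1.5·IQR = 344.00 − 118.50 = 225.50.
Upper fence = Q3 + 1.5·IQR = 423.00 + 118.50 = 541.50.
196 lies below the lower fence.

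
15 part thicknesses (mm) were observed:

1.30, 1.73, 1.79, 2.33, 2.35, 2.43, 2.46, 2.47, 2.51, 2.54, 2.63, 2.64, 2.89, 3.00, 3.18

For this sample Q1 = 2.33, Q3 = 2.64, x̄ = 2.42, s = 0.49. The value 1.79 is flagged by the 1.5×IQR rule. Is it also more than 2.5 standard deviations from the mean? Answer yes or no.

no

z = (1.79 − 2.42) / 0.49 = -1.29.
|z| = 1.29 ≤ 2.5.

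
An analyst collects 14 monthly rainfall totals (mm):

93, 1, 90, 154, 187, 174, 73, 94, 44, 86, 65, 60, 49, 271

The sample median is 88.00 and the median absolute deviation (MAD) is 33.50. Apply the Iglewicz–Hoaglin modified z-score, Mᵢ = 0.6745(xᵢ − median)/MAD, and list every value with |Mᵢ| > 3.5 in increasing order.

|Mᵢ| > 3.5 ⇔ |xᵢ − 88.00| > 3.5·33.50/0.6745 = 173.83.
So outliers lie outside [-85.83, 261.83].
271: M = 3.68 → outlier.

271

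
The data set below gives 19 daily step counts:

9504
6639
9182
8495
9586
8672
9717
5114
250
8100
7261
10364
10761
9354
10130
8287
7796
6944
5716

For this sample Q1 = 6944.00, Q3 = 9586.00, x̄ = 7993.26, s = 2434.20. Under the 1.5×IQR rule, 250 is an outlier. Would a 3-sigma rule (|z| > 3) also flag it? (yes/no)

yes

z = (250 − 7993.26) / 2434.20 = -3.18.
|z| = 3.18 > 3.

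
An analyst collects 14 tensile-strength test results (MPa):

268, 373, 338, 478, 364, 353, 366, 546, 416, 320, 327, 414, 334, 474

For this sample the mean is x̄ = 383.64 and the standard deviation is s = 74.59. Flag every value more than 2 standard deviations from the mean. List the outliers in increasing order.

546

Cutoffs at x̄ ± 2s: 383.64 ± 2·74.59 = [234.46, 532.82].
546: z = 2.18, |z| > 2 → outlier.
Every other value lies within [234.46, 532.82].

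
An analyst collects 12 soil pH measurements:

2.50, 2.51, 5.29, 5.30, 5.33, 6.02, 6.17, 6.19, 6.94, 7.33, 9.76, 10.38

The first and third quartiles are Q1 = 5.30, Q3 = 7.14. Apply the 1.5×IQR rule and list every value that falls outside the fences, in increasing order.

IQR = Q3 − Q1 = 7.14 − 5.30 = 1.84.
Lower fence = Q1 − 1.5·IQR = 5.30 − 2.76 = 2.54.
Upper fence = Q3 + 1.5·IQR = 7.14 + 2.76 = 9.90.
2.50 < 2.54 → outlier.
2.51 < 2.54 → outlier.
10.38 > 9.90 → outlier.
All remaining values lie within [2.54, 9.90].

2.50, 2.51, 10.38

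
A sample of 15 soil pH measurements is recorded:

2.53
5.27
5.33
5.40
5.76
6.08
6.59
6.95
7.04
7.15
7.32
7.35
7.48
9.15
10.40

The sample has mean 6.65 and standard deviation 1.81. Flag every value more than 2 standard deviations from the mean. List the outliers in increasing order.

2.53, 10.40

Cutoffs at x̄ ± 2s: 6.65 ± 2·1.81 = [3.03, 10.27].
2.53: z = -2.28, |z| > 2 → outlier.
10.40: z = 2.07, |z| > 2 → outlier.
Every other value lies within [3.03, 10.27].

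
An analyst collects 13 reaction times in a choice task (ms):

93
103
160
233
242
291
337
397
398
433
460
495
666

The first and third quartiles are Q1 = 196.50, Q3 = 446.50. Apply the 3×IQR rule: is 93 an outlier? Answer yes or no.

no

IQR = Q3 − Q1 = 446.50 − 196.50 = 250.00.
Lower fence = Q1 − 3·IQR = 196.50 − 750.00 = -553.50.
Upper fence = Q3 + 3·IQR = 446.50 + 750.00 = 1196.50.
93 lies within [-553.50, 1196.50].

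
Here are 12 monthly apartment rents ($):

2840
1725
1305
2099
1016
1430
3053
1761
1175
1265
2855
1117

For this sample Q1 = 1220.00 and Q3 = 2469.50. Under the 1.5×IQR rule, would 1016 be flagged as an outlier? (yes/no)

IQR = Q3 − Q1 = 2469.50 − 1220.00 = 1249.50.
Lower fence = Q1 − 1.5·IQR = 1220.00 − 1874.25 = -654.25.
Upper fence = Q3 + 1.5·IQR = 2469.50 + 1874.25 = 4343.75.
1016 lies within [-654.25, 4343.75].

no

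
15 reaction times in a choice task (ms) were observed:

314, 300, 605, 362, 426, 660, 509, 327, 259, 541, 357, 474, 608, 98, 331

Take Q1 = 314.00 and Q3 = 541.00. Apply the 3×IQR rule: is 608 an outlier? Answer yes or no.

no

IQR = Q3 − Q1 = 541.00 − 314.00 = 227.00.
Lower fence = Q1 − 3·IQR = 314.00 − 681.00 = -367.00.
Upper fence = Q3 + 3·IQR = 541.00 + 681.00 = 1222.00.
608 lies within [-367.00, 1222.00].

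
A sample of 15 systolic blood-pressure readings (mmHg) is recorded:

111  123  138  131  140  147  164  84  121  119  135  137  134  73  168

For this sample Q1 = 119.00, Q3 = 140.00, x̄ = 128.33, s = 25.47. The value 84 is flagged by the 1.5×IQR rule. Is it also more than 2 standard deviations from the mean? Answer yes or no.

z = (84 − 128.33) / 25.47 = -1.74.
|z| = 1.74 ≤ 2.

no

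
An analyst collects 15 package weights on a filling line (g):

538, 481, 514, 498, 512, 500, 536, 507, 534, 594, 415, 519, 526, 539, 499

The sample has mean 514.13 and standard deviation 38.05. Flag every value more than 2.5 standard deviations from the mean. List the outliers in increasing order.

Cutoffs at x̄ ± 2.5s: 514.13 ± 2.5·38.05 = [419.005, 609.255].
415: z = -2.61, |z| > 2.5 → outlier.
Every other value lies within [419.005, 609.255].

415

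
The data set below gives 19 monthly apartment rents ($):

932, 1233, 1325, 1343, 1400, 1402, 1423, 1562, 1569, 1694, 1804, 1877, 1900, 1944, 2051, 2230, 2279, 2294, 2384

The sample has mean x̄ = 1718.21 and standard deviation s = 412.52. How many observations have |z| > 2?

0

Cutoffs: x̄ ± 2s = [893.17, 2543.25].
Every value lies within the cutoffs.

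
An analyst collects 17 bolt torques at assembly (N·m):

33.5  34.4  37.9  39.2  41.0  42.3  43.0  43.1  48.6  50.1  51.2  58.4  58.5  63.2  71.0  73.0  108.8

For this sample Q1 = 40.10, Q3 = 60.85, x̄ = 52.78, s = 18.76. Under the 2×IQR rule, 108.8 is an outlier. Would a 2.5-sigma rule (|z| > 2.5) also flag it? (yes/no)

yes

z = (108.8 − 52.78) / 18.76 = 2.99.
|z| = 2.99 > 2.5.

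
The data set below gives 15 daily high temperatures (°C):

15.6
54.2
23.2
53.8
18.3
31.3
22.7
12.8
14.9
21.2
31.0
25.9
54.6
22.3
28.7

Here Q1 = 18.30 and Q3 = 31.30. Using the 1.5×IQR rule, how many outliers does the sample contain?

3

IQR = 13.00; fences at 18.30 − 19.50 = -1.20 and 31.30 + 19.50 = 50.80.
Outside the cutoffs: 53.8, 54.2, 54.6.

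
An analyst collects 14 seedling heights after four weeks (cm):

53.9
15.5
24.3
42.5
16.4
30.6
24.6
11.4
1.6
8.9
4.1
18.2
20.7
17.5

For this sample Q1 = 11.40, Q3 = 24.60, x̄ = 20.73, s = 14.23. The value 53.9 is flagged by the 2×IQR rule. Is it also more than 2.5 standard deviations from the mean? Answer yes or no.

z = (53.9 − 20.73) / 14.23 = 2.33.
|z| = 2.33 ≤ 2.5.

no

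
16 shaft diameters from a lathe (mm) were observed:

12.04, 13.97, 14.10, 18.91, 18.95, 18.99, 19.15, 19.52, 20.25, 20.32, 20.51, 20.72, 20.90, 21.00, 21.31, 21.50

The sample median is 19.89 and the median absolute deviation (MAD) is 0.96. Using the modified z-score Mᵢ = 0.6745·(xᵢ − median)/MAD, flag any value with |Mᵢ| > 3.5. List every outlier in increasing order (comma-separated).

12.04, 13.97, 14.10

|Mᵢ| > 3.5 ⇔ |xᵢ − 19.89| > 3.5·0.96/0.6745 = 4.98.
So outliers lie outside [14.91, 24.87].
12.04: M = -5.52 → outlier.
13.97: M = -4.16 → outlier.
14.10: M = -4.07 → outlier.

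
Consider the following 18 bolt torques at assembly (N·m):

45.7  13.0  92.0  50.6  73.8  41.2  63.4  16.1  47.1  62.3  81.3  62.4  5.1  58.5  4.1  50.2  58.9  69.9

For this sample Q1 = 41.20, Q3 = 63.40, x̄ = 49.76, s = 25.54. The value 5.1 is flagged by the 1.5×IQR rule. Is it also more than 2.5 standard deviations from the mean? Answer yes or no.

z = (5.1 − 49.76) / 25.54 = -1.75.
|z| = 1.75 ≤ 2.5.

no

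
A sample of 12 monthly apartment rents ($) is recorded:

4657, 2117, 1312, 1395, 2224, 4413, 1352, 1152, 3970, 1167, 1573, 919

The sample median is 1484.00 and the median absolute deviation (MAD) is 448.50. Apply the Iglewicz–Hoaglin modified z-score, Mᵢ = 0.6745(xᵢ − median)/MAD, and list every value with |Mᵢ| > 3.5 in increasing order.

3970, 4413, 4657

|Mᵢ| > 3.5 ⇔ |xᵢ − 1484.00| > 3.5·448.50/0.6745 = 2327.28.
So outliers lie outside [-843.28, 3811.28].
3970: M = 3.74 → outlier.
4413: M = 4.40 → outlier.
4657: M = 4.77 → outlier.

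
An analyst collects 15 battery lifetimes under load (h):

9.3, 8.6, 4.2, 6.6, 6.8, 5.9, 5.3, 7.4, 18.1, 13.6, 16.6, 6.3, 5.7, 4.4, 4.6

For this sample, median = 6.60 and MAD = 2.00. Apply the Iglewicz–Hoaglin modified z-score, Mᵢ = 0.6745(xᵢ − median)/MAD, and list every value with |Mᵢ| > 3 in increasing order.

16.6, 18.1

|Mᵢ| > 3 ⇔ |xᵢ − 6.60| > 3·2.00/0.6745 = 8.90.
So outliers lie outside [-2.30, 15.50].
16.6: M = 3.37 → outlier.
18.1: M = 3.88 → outlier.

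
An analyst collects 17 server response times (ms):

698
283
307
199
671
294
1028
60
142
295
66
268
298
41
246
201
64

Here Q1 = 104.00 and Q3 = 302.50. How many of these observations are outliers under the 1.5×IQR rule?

3

IQR = 198.50; fences at 104.00 − 297.75 = -193.75 and 302.50 + 297.75 = 600.25.
Outside the cutoffs: 671, 698, 1028.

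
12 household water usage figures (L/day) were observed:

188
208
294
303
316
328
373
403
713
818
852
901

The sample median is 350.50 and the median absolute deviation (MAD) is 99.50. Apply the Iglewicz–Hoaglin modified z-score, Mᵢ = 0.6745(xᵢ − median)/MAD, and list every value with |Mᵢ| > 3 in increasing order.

|Mᵢ| > 3 ⇔ |xᵢ − 350.50| > 3·99.50/0.6745 = 442.55.
So outliers lie outside [-92.05, 793.05].
818: M = 3.17 → outlier.
852: M = 3.40 → outlier.
901: M = 3.73 → outlier.

818, 852, 901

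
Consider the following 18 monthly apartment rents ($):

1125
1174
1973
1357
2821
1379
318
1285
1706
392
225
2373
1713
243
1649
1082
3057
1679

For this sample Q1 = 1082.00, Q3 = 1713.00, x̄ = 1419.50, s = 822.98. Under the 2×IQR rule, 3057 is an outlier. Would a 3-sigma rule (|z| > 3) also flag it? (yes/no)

z = (3057 − 1419.50) / 822.98 = 1.99.
|z| = 1.99 ≤ 3.

no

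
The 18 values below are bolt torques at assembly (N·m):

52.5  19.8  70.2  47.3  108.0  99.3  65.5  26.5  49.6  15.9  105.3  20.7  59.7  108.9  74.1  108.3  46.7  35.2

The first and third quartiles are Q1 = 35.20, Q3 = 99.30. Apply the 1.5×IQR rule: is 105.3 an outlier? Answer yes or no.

IQR = Q3 − Q1 = 99.30 − 35.20 = 64.10.
Lower fence = Q1 − 1.5·IQR = 35.20 − 96.15 = -60.95.
Upper fence = Q3 + 1.5·IQR = 99.30 + 96.15 = 195.45.
105.3 lies within [-60.95, 195.45].

no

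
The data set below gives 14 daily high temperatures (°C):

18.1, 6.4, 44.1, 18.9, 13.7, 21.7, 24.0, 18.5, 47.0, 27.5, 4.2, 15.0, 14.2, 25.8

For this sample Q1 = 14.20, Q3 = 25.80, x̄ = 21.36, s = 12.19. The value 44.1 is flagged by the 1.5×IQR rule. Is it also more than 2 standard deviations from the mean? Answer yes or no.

z = (44.1 − 21.36) / 12.19 = 1.87.
|z| = 1.87 ≤ 2.

no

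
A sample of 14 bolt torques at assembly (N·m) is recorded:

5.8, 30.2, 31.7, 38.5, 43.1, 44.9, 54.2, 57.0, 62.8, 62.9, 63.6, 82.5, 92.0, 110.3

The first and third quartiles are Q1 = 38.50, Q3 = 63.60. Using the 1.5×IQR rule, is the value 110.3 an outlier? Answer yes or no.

yes

IQR = Q3 − Q1 = 63.60 − 38.50 = 25.10.
Lower fence = Q1 − 1.5·IQR = 38.50 − 37.65 = 0.85.
Upper fence = Q3 + 1.5·IQR = 63.60 + 37.65 = 101.25.
110.3 lies above the upper fence.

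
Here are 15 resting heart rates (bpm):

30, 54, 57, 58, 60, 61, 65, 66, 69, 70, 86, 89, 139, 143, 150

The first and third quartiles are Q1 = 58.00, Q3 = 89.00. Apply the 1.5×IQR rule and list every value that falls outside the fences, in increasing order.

139, 143, 150

IQR = Q3 − Q1 = 89.00 − 58.00 = 31.00.
Lower fence = Q1 − 1.5·IQR = 58.00 − 46.50 = 11.50.
Upper fence = Q3 + 1.5·IQR = 89.00 + 46.50 = 135.50.
139 > 135.50 → outlier.
143 > 135.50 → outlier.
150 > 135.50 → outlier.
All remaining values lie within [11.50, 135.50].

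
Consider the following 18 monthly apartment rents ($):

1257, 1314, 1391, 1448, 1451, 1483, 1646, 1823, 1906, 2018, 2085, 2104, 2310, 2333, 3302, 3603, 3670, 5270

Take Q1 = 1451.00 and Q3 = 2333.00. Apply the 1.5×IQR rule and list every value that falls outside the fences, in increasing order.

IQR = Q3 − Q1 = 2333.00 − 1451.00 = 882.00.
Lower fence = Q1 − 1.5·IQR = 1451.00 − 1323.00 = 128.00.
Upper fence = Q3 + 1.5·IQR = 2333.00 + 1323.00 = 3656.00.
3670 > 3656.00 → outlier.
5270 > 3656.00 → outlier.
All remaining values lie within [128.00, 3656.00].

3670, 5270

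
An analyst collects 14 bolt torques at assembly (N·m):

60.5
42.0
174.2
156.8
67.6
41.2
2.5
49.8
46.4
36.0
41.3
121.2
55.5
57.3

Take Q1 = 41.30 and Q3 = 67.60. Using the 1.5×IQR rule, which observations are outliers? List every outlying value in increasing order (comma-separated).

121.2, 156.8, 174.2

IQR = Q3 − Q1 = 67.60 − 41.30 = 26.30.
Lower fence = Q1 − 1.5·IQR = 41.30 − 39.45 = 1.85.
Upper fence = Q3 + 1.5·IQR = 67.60 + 39.45 = 107.05.
121.2 > 107.05 → outlier.
156.8 > 107.05 → outlier.
174.2 > 107.05 → outlier.
All remaining values lie within [1.85, 107.05].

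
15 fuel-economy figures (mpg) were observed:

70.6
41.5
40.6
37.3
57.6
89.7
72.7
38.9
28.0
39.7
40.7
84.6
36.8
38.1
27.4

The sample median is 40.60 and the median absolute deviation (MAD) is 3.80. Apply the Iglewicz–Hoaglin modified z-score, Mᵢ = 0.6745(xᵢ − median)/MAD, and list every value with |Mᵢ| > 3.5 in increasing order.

70.6, 72.7, 84.6, 89.7

|Mᵢ| > 3.5 ⇔ |xᵢ − 40.60| > 3.5·3.80/0.6745 = 19.72.
So outliers lie outside [20.88, 60.32].
70.6: M = 5.32 → outlier.
72.7: M = 5.70 → outlier.
84.6: M = 7.81 → outlier.
89.7: M = 8.72 → outlier.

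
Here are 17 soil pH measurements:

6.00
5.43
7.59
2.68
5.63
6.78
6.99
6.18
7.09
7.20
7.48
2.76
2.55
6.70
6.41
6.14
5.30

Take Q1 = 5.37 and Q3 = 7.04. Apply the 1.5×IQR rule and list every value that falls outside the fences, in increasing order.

IQR = Q3 − Q1 = 7.04 − 5.37 = 1.67.
Lower fence = Q1 − 1.5·IQR = 5.37 − 2.505 = 2.865.
Upper fence = Q3 + 1.5·IQR = 7.04 + 2.505 = 9.545.
2.55 < 2.865 → outlier.
2.68 < 2.865 → outlier.
2.76 < 2.865 → outlier.
All remaining values lie within [2.865, 9.545].

2.55, 2.68, 2.76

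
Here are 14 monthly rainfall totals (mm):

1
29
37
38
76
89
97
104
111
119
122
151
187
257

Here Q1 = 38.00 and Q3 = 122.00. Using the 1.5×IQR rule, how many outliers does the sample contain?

1

IQR = 84.00; fences at 38.00 − 126.00 = -88.00 and 122.00 + 126.00 = 248.00.
Outside the cutoffs: 257.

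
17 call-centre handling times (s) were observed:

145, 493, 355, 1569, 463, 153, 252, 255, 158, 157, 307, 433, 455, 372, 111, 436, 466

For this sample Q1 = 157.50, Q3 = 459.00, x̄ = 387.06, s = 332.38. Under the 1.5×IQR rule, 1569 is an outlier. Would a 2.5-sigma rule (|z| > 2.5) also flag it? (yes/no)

yes

z = (1569 − 387.06) / 332.38 = 3.56.
|z| = 3.56 > 2.5.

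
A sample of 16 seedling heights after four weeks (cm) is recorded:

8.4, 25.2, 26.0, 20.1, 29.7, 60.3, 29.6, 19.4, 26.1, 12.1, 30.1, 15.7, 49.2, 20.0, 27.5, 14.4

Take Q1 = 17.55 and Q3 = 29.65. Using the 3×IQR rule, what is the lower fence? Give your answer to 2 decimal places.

IQR = Q3 − Q1 = 29.65 − 17.55 = 12.10.
Lower fence = Q1 − 3·IQR = 17.55 − 36.30 = -18.75.
Upper fence = Q3 + 3·IQR = 29.65 + 36.30 = 65.95.

-18.75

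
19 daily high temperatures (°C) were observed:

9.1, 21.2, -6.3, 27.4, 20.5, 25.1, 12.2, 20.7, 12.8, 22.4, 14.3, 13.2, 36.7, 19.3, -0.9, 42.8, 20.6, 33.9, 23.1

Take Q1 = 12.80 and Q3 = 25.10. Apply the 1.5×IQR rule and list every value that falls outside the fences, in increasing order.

IQR = Q3 − Q1 = 25.10 − 12.80 = 12.30.
Lower fence = Q1 − 1.5·IQR = 12.80 − 18.45 = -5.65.
Upper fence = Q3 + 1.5·IQR = 25.10 + 18.45 = 43.55.
-6.3 < -5.65 → outlier.
All remaining values lie within [-5.65, 43.55].

-6.3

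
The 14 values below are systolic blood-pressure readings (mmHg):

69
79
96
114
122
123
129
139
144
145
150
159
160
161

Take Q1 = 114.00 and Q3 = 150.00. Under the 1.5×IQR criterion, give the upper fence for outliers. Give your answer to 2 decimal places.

204.00

IQR = Q3 − Q1 = 150.00 − 114.00 = 36.00.
Lower fence = Q1 − 1.5·IQR = 114.00 − 54.00 = 60.00.
Upper fence = Q3 + 1.5·IQR = 150.00 + 54.00 = 204.00.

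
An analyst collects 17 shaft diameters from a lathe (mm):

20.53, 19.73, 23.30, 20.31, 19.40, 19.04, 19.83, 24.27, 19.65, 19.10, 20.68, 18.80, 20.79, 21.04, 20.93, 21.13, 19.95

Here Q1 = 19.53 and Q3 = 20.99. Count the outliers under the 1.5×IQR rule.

2

IQR = 1.46; fences at 19.53 − 2.19 = 17.34 and 20.99 + 2.19 = 23.18.
Outside the cutoffs: 23.30, 24.27.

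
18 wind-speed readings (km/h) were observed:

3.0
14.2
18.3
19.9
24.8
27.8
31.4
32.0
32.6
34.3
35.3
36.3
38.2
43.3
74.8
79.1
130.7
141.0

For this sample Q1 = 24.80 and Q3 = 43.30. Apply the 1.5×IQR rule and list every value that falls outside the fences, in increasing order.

IQR = Q3 − Q1 = 43.30 − 24.80 = 18.50.
Lower fence = Q1 − 1.5·IQR = 24.80 − 27.75 = -2.95.
Upper fence = Q3 + 1.5·IQR = 43.30 + 27.75 = 71.05.
74.8 > 71.05 → outlier.
79.1 > 71.05 → outlier.
130.7 > 71.05 → outlier.
141.0 > 71.05 → outlier.
All remaining values lie within [-2.95, 71.05].

74.8, 79.1, 130.7, 141.0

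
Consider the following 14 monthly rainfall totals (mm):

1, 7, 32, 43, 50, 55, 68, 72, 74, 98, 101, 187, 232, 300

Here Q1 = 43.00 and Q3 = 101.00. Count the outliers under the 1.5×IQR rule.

2

IQR = 58.00; fences at 43.00 − 87.00 = -44.00 and 101.00 + 87.00 = 188.00.
Outside the cutoffs: 232, 300.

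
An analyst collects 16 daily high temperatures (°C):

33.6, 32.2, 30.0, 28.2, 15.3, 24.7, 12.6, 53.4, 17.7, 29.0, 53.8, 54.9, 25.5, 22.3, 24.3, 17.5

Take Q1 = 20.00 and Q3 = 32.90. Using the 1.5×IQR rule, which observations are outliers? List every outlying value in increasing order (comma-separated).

53.4, 53.8, 54.9

IQR = Q3 − Q1 = 32.90 − 20.00 = 12.90.
Lower fence = Q1 − 1.5·IQR = 20.00 − 19.35 = 0.65.
Upper fence = Q3 + 1.5·IQR = 32.90 + 19.35 = 52.25.
53.4 > 52.25 → outlier.
53.8 > 52.25 → outlier.
54.9 > 52.25 → outlier.
All remaining values lie within [0.65, 52.25].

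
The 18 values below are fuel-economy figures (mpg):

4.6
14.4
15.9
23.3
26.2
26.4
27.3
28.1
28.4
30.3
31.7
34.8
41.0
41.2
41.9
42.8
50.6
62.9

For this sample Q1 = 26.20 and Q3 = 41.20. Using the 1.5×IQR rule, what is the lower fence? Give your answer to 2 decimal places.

3.70

IQR = Q3 − Q1 = 41.20 − 26.20 = 15.00.
Lower fence = Q1 − 1.5·IQR = 26.20 − 22.50 = 3.70.
Upper fence = Q3 + 1.5·IQR = 41.20 + 22.50 = 63.70.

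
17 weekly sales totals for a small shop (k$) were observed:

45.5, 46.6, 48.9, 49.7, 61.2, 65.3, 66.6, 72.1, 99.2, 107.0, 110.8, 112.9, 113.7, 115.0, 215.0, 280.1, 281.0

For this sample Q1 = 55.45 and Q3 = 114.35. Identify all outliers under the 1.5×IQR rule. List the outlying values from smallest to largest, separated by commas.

215.0, 280.1, 281.0

IQR = Q3 − Q1 = 114.35 − 55.45 = 58.90.
Lower fence = Q1 − 1.5·IQR = 55.45 − 88.35 = -32.90.
Upper fence = Q3 + 1.5·IQR = 114.35 + 88.35 = 202.70.
215.0 > 202.70 → outlier.
280.1 > 202.70 → outlier.
281.0 > 202.70 → outlier.
All remaining values lie within [-32.90, 202.70].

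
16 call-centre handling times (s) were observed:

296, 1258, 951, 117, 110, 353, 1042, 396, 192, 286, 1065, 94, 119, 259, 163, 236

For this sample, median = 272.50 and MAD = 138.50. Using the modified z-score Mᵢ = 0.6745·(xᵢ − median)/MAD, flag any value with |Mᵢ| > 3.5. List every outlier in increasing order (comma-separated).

|Mᵢ| > 3.5 ⇔ |xᵢ − 272.50| > 3.5·138.50/0.6745 = 718.68.
So outliers lie outside [-446.18, 991.18].
1042: M = 3.75 → outlier.
1065: M = 3.86 → outlier.
1258: M = 4.80 → outlier.

1042, 1065, 1258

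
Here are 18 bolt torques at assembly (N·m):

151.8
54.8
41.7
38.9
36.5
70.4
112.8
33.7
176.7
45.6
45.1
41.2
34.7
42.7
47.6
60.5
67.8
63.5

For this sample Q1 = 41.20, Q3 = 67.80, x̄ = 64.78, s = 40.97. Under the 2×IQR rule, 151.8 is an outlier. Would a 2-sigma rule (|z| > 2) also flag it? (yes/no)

yes

z = (151.8 − 64.78) / 40.97 = 2.12.
|z| = 2.12 > 2.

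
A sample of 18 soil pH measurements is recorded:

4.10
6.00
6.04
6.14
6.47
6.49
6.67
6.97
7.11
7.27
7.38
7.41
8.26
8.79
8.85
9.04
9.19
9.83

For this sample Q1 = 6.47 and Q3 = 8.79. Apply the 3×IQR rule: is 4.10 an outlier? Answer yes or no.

no

IQR = Q3 − Q1 = 8.79 − 6.47 = 2.32.
Lower fence = Q1 − 3·IQR = 6.47 − 6.96 = -0.49.
Upper fence = Q3 + 3·IQR = 8.79 + 6.96 = 15.75.
4.10 lies within [-0.49, 15.75].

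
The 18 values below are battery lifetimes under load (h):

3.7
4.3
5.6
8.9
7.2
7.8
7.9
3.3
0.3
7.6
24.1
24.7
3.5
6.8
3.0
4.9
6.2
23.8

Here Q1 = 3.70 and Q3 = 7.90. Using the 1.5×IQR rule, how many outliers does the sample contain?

3

IQR = 4.20; fences at 3.70 − 6.30 = -2.60 and 7.90 + 6.30 = 14.20.
Outside the cutoffs: 23.8, 24.1, 24.7.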